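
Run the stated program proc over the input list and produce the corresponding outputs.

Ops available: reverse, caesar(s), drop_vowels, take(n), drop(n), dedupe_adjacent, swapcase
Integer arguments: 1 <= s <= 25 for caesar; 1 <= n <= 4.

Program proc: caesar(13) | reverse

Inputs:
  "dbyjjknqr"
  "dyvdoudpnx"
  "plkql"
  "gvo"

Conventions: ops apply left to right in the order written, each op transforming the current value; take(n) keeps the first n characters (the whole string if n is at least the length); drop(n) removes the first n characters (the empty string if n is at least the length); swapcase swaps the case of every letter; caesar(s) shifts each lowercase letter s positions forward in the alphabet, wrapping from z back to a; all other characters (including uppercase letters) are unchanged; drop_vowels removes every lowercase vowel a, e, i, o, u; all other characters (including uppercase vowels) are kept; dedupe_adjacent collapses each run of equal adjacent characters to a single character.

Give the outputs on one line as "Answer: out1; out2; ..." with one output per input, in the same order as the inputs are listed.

Execution, op by op:
  "dbyjjknqr" -> "qolwwxade" -> "edaxwwloq"
  "dyvdoudpnx" -> "qliqbhqcak" -> "kacqhbqilq"
  "plkql" -> "cyxdy" -> "ydxyc"
  "gvo" -> "tib" -> "bit"

"edaxwwloq"; "kacqhbqilq"; "ydxyc"; "bit"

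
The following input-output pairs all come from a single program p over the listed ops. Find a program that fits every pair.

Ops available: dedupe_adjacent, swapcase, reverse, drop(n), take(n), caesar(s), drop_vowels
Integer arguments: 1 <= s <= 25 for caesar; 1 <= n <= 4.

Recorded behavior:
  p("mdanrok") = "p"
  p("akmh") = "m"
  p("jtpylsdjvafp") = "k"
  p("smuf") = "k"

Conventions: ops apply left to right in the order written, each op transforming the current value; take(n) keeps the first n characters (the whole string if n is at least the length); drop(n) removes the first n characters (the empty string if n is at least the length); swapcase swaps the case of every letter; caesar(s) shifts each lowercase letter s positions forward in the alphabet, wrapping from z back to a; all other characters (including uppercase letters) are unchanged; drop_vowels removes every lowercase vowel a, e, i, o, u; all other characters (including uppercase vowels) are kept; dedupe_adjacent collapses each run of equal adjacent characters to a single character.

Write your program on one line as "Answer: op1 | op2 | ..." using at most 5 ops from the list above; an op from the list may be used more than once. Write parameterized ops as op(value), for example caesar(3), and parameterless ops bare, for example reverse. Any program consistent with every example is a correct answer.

caesar(5) | drop_vowels | reverse | take(1)

Check, running the answer program on each example:
  "mdanrok" -> "rifswtp" -> "rfswtp" -> "ptwsfr" -> "p"
  "akmh" -> "fprm" -> "fprm" -> "mrpf" -> "m"
  "jtpylsdjvafp" -> "oyudqxioafku" -> "ydqxfk" -> "kfxqdy" -> "k"
  "smuf" -> "xrzk" -> "xrzk" -> "kzrx" -> "k"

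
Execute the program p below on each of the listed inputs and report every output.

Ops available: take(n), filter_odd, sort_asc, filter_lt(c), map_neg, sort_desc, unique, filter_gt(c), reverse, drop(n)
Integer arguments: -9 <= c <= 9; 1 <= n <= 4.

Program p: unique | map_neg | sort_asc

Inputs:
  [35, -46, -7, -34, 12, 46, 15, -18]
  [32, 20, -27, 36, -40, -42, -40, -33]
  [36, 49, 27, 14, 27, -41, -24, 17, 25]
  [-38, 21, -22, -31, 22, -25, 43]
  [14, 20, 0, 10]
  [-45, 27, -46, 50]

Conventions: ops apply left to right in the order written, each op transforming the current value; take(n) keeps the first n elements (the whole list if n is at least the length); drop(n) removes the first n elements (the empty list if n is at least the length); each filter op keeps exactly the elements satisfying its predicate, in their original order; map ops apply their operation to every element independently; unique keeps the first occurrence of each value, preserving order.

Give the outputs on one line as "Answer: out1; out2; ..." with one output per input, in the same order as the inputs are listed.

Execution, op by op:
  [35, -46, -7, -34, 12, 46, 15, -18] -> [35, -46, -7, -34, 12, 46, 15, -18] -> [-35, 46, 7, 34, -12, -46, -15, 18] -> [-46, -35, -15, -12, 7, 18, 34, 46]
  [32, 20, -27, 36, -40, -42, -40, -33] -> [32, 20, -27, 36, -40, -42, -33] -> [-32, -20, 27, -36, 40, 42, 33] -> [-36, -32, -20, 27, 33, 40, 42]
  [36, 49, 27, 14, 27, -41, -24, 17, 25] -> [36, 49, 27, 14, -41, -24, 17, 25] -> [-36, -49, -27, -14, 41, 24, -17, -25] -> [-49, -36, -27, -25, -17, -14, 24, 41]
  [-38, 21, -22, -31, 22, -25, 43] -> [-38, 21, -22, -31, 22, -25, 43] -> [38, -21, 22, 31, -22, 25, -43] -> [-43, -22, -21, 22, 25, 31, 38]
  [14, 20, 0, 10] -> [14, 20, 0, 10] -> [-14, -20, 0, -10] -> [-20, -14, -10, 0]
  [-45, 27, -46, 50] -> [-45, 27, -46, 50] -> [45, -27, 46, -50] -> [-50, -27, 45, 46]

[-46, -35, -15, -12, 7, 18, 34, 46]; [-36, -32, -20, 27, 33, 40, 42]; [-49, -36, -27, -25, -17, -14, 24, 41]; [-43, -22, -21, 22, 25, 31, 38]; [-20, -14, -10, 0]; [-50, -27, 45, 46]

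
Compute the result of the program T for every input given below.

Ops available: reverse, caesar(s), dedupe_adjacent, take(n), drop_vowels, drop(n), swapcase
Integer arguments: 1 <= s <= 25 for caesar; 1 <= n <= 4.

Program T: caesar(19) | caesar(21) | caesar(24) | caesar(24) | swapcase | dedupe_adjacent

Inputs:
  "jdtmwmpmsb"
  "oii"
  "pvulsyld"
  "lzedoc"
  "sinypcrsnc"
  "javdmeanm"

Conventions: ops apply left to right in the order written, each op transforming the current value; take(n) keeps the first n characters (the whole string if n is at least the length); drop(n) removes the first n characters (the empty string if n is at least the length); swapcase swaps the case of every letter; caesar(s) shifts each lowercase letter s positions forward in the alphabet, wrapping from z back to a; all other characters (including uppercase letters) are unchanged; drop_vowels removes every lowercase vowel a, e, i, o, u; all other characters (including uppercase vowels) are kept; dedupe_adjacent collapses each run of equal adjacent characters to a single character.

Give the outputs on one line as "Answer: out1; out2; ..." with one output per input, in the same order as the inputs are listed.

Execution, op by op:
  "jdtmwmpmsb" -> "cwmfpfiflu" -> "xrhakadagp" -> "vpfyiybyen" -> "tndwgwzwcl" -> "TNDWGWZWCL" -> "TNDWGWZWCL"
  "oii" -> "hbb" -> "cww" -> "auu" -> "yss" -> "YSS" -> "YS"
  "pvulsyld" -> "ionelrew" -> "djizgmzr" -> "bhgxekxp" -> "zfevcivn" -> "ZFEVCIVN" -> "ZFEVCIVN"
  "lzedoc" -> "esxwhv" -> "znsrcq" -> "xlqpao" -> "vjonym" -> "VJONYM" -> "VJONYM"
  "sinypcrsnc" -> "lbgrivklgv" -> "gwbmdqfgbq" -> "euzkbodezo" -> "csxizmbcxm" -> "CSXIZMBCXM" -> "CSXIZMBCXM"
  "javdmeanm" -> "ctowfxtgf" -> "xojrasoba" -> "vmhpyqmzy" -> "tkfnwokxw" -> "TKFNWOKXW" -> "TKFNWOKXW"

"TNDWGWZWCL"; "YS"; "ZFEVCIVN"; "VJONYM"; "CSXIZMBCXM"; "TKFNWOKXW"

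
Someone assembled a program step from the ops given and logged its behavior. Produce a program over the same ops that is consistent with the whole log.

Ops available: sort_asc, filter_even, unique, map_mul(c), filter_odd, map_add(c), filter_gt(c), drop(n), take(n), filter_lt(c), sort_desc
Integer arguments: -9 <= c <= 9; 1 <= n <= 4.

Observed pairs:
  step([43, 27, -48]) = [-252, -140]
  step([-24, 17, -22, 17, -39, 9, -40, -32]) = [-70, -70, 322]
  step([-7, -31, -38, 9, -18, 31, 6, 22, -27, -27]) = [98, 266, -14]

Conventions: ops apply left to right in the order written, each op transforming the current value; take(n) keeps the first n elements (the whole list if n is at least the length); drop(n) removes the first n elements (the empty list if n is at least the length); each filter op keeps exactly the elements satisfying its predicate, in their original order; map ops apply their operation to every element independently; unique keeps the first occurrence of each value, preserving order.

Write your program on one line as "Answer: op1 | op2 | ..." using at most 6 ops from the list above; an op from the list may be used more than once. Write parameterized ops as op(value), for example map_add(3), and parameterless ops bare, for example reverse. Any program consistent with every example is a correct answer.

map_add(-1) | filter_even | map_add(-6) | take(3) | map_mul(-7)

Check, running the answer program on each example:
  [43, 27, -48] -> [42, 26, -49] -> [42, 26] -> [36, 20] -> [36, 20] -> [-252, -140]
  [-24, 17, -22, 17, -39, 9, -40, -32] -> [-25, 16, -23, 16, -40, 8, -41, -33] -> [16, 16, -40, 8] -> [10, 10, -46, 2] -> [10, 10, -46] -> [-70, -70, 322]
  [-7, -31, -38, 9, -18, 31, 6, 22, -27, -27] -> [-8, -32, -39, 8, -19, 30, 5, 21, -28, -28] -> [-8, -32, 8, 30, -28, -28] -> [-14, -38, 2, 24, -34, -34] -> [-14, -38, 2] -> [98, 266, -14]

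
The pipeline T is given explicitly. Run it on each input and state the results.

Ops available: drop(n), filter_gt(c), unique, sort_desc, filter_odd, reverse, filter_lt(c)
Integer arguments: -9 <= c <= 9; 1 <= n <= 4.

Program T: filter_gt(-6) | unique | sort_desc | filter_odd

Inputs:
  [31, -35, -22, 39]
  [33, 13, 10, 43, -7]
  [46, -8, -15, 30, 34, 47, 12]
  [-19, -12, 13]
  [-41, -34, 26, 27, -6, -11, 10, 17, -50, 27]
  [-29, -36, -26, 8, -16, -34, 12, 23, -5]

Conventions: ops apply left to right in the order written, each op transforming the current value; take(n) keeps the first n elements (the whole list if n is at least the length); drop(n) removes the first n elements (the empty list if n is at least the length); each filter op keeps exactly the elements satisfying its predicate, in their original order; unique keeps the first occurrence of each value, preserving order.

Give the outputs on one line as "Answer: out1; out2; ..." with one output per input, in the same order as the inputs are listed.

[39, 31]; [43, 33, 13]; [47]; [13]; [27, 17]; [23, -5]

Execution, op by op:
  [31, -35, -22, 39] -> [31, 39] -> [31, 39] -> [39, 31] -> [39, 31]
  [33, 13, 10, 43, -7] -> [33, 13, 10, 43] -> [33, 13, 10, 43] -> [43, 33, 13, 10] -> [43, 33, 13]
  [46, -8, -15, 30, 34, 47, 12] -> [46, 30, 34, 47, 12] -> [46, 30, 34, 47, 12] -> [47, 46, 34, 30, 12] -> [47]
  [-19, -12, 13] -> [13] -> [13] -> [13] -> [13]
  [-41, -34, 26, 27, -6, -11, 10, 17, -50, 27] -> [26, 27, 10, 17, 27] -> [26, 27, 10, 17] -> [27, 26, 17, 10] -> [27, 17]
  [-29, -36, -26, 8, -16, -34, 12, 23, -5] -> [8, 12, 23, -5] -> [8, 12, 23, -5] -> [23, 12, 8, -5] -> [23, -5]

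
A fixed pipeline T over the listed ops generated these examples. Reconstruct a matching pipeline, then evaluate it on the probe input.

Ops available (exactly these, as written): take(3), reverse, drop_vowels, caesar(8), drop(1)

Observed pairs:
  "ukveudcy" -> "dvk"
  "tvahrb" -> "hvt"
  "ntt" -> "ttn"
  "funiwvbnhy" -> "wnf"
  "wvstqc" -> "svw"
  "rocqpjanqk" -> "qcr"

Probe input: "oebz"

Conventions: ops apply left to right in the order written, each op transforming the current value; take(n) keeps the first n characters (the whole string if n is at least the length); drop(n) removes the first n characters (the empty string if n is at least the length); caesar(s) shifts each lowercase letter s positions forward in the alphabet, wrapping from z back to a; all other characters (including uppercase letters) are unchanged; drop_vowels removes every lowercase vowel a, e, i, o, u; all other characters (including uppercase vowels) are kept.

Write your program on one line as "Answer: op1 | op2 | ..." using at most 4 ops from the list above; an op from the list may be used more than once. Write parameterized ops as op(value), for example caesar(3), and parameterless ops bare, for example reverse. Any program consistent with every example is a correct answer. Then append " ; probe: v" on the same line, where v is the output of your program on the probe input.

drop_vowels | take(3) | reverse ; probe: "zb"

Check, running the answer program on each example:
  "ukveudcy" -> "kvdcy" -> "kvd" -> "dvk"
  "tvahrb" -> "tvhrb" -> "tvh" -> "hvt"
  "ntt" -> "ntt" -> "ntt" -> "ttn"
  "funiwvbnhy" -> "fnwvbnhy" -> "fnw" -> "wnf"
  "wvstqc" -> "wvstqc" -> "wvs" -> "svw"
  "rocqpjanqk" -> "rcqpjnqk" -> "rcq" -> "qcr"
  probe: "oebz" -> "bz" -> "bz" -> "zb"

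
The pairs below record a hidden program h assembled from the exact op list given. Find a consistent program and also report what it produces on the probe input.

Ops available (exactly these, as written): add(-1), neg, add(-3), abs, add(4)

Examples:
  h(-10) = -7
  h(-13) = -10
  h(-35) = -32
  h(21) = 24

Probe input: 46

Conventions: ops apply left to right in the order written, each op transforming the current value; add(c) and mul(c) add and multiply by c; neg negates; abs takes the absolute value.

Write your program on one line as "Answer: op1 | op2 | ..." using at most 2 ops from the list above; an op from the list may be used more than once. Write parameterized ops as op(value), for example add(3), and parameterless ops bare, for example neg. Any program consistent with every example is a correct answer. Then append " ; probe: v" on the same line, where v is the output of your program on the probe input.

add(4) | add(-1) ; probe: 49

Check, running the answer program on each example:
  -10 -> -6 -> -7
  -13 -> -9 -> -10
  -35 -> -31 -> -32
  21 -> 25 -> 24
  probe: 46 -> 50 -> 49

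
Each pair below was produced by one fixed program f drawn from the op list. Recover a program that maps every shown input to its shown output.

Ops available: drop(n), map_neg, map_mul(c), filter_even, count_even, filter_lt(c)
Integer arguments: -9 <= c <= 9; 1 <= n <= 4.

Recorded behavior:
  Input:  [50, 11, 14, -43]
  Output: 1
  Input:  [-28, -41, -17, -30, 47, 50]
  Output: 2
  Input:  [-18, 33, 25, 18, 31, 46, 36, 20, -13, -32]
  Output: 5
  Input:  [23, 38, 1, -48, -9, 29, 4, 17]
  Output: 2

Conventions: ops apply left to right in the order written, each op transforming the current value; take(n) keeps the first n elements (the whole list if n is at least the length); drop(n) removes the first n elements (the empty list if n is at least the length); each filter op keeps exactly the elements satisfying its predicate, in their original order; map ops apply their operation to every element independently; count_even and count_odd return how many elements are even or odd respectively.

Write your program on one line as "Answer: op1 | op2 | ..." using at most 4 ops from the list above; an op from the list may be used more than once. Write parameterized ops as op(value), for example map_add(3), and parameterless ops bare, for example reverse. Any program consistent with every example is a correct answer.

map_neg | drop(2) | count_even

Check, running the answer program on each example:
  [50, 11, 14, -43] -> [-50, -11, -14, 43] -> [-14, 43] -> 1
  [-28, -41, -17, -30, 47, 50] -> [28, 41, 17, 30, -47, -50] -> [17, 30, -47, -50] -> 2
  [-18, 33, 25, 18, 31, 46, 36, 20, -13, -32] -> [18, -33, -25, -18, -31, -46, -36, -20, 13, 32] -> [-25, -18, -31, -46, -36, -20, 13, 32] -> 5
  [23, 38, 1, -48, -9, 29, 4, 17] -> [-23, -38, -1, 48, 9, -29, -4, -17] -> [-1, 48, 9, -29, -4, -17] -> 2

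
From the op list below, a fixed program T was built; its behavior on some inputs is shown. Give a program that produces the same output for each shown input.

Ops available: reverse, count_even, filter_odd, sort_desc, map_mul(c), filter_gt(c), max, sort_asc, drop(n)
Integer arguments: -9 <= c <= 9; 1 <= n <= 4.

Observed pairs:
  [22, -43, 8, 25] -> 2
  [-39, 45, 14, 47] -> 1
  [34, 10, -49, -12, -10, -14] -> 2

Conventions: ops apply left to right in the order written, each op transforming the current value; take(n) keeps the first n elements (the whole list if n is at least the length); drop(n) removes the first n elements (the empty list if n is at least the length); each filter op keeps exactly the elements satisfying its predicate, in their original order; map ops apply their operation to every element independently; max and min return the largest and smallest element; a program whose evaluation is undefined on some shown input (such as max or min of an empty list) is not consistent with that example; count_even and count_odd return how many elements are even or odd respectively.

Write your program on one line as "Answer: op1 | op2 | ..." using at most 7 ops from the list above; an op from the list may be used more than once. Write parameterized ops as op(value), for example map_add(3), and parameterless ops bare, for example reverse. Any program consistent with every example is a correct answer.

reverse | sort_desc | sort_asc | filter_gt(-7) | sort_desc | count_even

Check, running the answer program on each example:
  [22, -43, 8, 25] -> [25, 8, -43, 22] -> [25, 22, 8, -43] -> [-43, 8, 22, 25] -> [8, 22, 25] -> [25, 22, 8] -> 2
  [-39, 45, 14, 47] -> [47, 14, 45, -39] -> [47, 45, 14, -39] -> [-39, 14, 45, 47] -> [14, 45, 47] -> [47, 45, 14] -> 1
  [34, 10, -49, -12, -10, -14] -> [-14, -10, -12, -49, 10, 34] -> [34, 10, -10, -12, -14, -49] -> [-49, -14, -12, -10, 10, 34] -> [10, 34] -> [34, 10] -> 2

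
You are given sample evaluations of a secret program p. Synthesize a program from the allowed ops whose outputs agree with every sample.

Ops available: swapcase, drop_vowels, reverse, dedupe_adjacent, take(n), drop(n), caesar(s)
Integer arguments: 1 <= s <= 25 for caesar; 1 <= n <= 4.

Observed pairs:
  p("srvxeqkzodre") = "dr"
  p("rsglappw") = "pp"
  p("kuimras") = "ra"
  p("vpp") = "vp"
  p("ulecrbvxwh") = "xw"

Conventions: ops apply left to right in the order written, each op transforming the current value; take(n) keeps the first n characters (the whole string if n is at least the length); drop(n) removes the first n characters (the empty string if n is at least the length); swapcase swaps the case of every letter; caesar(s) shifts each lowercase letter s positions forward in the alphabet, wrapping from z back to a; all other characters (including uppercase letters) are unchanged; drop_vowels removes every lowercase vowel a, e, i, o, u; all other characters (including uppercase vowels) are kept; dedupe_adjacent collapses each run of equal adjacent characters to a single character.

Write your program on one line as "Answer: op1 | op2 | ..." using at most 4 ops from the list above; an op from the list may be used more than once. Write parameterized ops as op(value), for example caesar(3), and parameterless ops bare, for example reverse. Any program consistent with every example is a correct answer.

reverse | take(3) | reverse | take(2)

Check, running the answer program on each example:
  "srvxeqkzodre" -> "erdozkqexvrs" -> "erd" -> "dre" -> "dr"
  "rsglappw" -> "wppalgsr" -> "wpp" -> "ppw" -> "pp"
  "kuimras" -> "sarmiuk" -> "sar" -> "ras" -> "ra"
  "vpp" -> "ppv" -> "ppv" -> "vpp" -> "vp"
  "ulecrbvxwh" -> "hwxvbrcelu" -> "hwx" -> "xwh" -> "xw"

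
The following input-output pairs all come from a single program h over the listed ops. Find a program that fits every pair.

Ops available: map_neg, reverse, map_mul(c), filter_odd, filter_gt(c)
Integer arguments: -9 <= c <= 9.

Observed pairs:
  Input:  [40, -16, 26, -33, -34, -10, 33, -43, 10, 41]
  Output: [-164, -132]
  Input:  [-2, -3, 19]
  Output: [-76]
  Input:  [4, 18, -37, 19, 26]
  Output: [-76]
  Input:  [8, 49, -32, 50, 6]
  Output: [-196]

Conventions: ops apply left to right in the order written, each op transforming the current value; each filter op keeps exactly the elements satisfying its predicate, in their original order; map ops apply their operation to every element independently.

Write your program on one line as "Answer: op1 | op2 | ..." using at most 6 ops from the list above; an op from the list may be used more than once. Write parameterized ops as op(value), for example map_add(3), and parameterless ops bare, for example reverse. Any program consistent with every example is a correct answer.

filter_gt(1) | filter_odd | map_mul(4) | map_neg | reverse

Check, running the answer program on each example:
  [40, -16, 26, -33, -34, -10, 33, -43, 10, 41] -> [40, 26, 33, 10, 41] -> [33, 41] -> [132, 164] -> [-132, -164] -> [-164, -132]
  [-2, -3, 19] -> [19] -> [19] -> [76] -> [-76] -> [-76]
  [4, 18, -37, 19, 26] -> [4, 18, 19, 26] -> [19] -> [76] -> [-76] -> [-76]
  [8, 49, -32, 50, 6] -> [8, 49, 50, 6] -> [49] -> [196] -> [-196] -> [-196]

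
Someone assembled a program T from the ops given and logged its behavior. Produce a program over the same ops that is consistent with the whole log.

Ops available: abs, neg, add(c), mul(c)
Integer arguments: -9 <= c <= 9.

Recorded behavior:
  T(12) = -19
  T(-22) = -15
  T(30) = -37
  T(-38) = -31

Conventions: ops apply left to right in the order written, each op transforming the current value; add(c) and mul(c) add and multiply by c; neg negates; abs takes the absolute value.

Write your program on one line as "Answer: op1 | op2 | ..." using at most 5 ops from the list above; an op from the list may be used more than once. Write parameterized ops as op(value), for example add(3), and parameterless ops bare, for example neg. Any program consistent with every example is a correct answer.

add(7) | neg | abs | neg

Check, running the answer program on each example:
  12 -> 19 -> -19 -> 19 -> -19
  -22 -> -15 -> 15 -> 15 -> -15
  30 -> 37 -> -37 -> 37 -> -37
  -38 -> -31 -> 31 -> 31 -> -31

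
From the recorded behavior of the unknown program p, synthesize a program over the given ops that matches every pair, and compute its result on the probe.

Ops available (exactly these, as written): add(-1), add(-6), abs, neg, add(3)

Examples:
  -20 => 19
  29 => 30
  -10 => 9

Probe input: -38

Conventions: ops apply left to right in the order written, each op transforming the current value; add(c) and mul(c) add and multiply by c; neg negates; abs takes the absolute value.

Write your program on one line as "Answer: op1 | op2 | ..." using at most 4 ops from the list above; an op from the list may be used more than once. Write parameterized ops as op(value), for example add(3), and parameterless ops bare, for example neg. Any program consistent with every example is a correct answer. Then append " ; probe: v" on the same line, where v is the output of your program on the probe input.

neg | add(-1) | abs ; probe: 37

Check, running the answer program on each example:
  -20 -> 20 -> 19 -> 19
  29 -> -29 -> -30 -> 30
  -10 -> 10 -> 9 -> 9
  probe: -38 -> 38 -> 37 -> 37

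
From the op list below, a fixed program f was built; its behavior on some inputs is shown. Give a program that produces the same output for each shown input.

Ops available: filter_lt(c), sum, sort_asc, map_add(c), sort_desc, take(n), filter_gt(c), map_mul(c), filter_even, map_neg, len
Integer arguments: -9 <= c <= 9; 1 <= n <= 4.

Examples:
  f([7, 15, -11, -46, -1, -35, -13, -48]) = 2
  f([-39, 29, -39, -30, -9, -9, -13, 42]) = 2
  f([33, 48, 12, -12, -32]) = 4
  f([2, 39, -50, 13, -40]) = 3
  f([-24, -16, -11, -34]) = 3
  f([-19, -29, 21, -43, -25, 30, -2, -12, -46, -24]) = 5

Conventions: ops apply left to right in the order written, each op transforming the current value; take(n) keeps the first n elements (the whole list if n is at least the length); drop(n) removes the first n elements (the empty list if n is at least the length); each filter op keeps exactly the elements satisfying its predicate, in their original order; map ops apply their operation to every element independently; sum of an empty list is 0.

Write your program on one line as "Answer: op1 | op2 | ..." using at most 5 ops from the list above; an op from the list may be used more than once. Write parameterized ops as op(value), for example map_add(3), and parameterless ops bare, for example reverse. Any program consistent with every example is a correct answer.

map_mul(-7) | filter_even | map_add(-4) | len

Check, running the answer program on each example:
  [7, 15, -11, -46, -1, -35, -13, -48] -> [-49, -105, 77, 322, 7, 245, 91, 336] -> [322, 336] -> [318, 332] -> 2
  [-39, 29, -39, -30, -9, -9, -13, 42] -> [273, -203, 273, 210, 63, 63, 91, -294] -> [210, -294] -> [206, -298] -> 2
  [33, 48, 12, -12, -32] -> [-231, -336, -84, 84, 224] -> [-336, -84, 84, 224] -> [-340, -88, 80, 220] -> 4
  [2, 39, -50, 13, -40] -> [-14, -273, 350, -91, 280] -> [-14, 350, 280] -> [-18, 346, 276] -> 3
  [-24, -16, -11, -34] -> [168, 112, 77, 238] -> [168, 112, 238] -> [164, 108, 234] -> 3
  [-19, -29, 21, -43, -25, 30, -2, -12, -46, -24] -> [133, 203, -147, 301, 175, -210, 14, 84, 322, 168] -> [-210, 14, 84, 322, 168] -> [-214, 10, 80, 318, 164] -> 5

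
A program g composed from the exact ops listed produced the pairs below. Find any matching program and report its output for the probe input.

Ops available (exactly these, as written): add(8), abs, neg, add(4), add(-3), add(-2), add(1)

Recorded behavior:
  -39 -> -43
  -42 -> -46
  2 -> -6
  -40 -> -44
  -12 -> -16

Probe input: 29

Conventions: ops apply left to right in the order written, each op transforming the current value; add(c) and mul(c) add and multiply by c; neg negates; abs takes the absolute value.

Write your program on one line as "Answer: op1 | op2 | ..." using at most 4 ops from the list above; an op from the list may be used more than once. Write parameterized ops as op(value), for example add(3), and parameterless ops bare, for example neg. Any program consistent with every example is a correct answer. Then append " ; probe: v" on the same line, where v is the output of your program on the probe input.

abs | add(4) | neg ; probe: -33

Check, running the answer program on each example:
  -39 -> 39 -> 43 -> -43
  -42 -> 42 -> 46 -> -46
  2 -> 2 -> 6 -> -6
  -40 -> 40 -> 44 -> -44
  -12 -> 12 -> 16 -> -16
  probe: 29 -> 29 -> 33 -> -33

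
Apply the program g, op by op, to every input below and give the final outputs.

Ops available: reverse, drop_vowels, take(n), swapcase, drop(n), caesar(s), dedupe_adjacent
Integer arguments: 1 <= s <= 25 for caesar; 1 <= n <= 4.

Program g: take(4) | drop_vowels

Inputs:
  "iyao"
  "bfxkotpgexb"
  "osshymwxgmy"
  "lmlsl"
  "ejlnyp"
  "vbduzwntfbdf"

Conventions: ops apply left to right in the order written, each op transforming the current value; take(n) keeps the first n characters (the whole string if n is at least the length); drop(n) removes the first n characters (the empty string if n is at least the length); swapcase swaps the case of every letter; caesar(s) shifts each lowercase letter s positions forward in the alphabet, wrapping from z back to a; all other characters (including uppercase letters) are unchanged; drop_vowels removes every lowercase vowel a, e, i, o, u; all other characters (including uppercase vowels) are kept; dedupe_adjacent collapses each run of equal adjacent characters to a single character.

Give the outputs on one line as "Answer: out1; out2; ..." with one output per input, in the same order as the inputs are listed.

"y"; "bfxk"; "ssh"; "lmls"; "jln"; "vbd"

Execution, op by op:
  "iyao" -> "iyao" -> "y"
  "bfxkotpgexb" -> "bfxk" -> "bfxk"
  "osshymwxgmy" -> "ossh" -> "ssh"
  "lmlsl" -> "lmls" -> "lmls"
  "ejlnyp" -> "ejln" -> "jln"
  "vbduzwntfbdf" -> "vbdu" -> "vbd"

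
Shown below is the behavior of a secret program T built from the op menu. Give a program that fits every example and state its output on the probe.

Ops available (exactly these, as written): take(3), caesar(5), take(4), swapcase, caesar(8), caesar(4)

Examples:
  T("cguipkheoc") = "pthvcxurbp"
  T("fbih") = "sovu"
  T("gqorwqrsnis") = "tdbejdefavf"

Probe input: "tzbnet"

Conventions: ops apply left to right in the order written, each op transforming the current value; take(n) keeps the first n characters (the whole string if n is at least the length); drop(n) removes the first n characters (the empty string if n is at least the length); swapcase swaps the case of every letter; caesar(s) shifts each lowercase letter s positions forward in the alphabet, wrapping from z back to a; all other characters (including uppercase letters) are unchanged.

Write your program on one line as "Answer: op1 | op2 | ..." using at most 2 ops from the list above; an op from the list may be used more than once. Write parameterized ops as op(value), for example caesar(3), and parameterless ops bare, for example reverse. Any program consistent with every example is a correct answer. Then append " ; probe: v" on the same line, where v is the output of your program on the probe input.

caesar(5) | caesar(8) ; probe: "gmoarg"

Check, running the answer program on each example:
  "cguipkheoc" -> "hlznupmjth" -> "pthvcxurbp"
  "fbih" -> "kgnm" -> "sovu"
  "gqorwqrsnis" -> "lvtwbvwxsnx" -> "tdbejdefavf"
  probe: "tzbnet" -> "yegsjy" -> "gmoarg"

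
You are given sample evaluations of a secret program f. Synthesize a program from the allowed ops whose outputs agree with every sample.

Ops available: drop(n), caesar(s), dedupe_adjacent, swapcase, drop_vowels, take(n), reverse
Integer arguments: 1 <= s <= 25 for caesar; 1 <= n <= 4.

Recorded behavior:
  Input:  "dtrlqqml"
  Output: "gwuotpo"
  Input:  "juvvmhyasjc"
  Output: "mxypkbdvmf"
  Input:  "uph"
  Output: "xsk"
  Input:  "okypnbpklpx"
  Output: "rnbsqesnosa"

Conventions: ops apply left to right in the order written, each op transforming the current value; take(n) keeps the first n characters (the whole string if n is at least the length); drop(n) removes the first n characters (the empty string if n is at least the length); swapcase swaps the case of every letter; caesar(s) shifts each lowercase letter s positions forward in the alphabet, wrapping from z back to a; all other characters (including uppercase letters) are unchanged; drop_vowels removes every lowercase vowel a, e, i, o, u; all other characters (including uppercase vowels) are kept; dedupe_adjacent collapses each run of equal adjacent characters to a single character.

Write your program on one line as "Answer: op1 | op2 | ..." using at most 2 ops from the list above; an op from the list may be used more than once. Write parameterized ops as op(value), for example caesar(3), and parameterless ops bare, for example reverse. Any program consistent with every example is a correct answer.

caesar(3) | dedupe_adjacent

Check, running the answer program on each example:
  "dtrlqqml" -> "gwuottpo" -> "gwuotpo"
  "juvvmhyasjc" -> "mxyypkbdvmf" -> "mxypkbdvmf"
  "uph" -> "xsk" -> "xsk"
  "okypnbpklpx" -> "rnbsqesnosa" -> "rnbsqesnosa"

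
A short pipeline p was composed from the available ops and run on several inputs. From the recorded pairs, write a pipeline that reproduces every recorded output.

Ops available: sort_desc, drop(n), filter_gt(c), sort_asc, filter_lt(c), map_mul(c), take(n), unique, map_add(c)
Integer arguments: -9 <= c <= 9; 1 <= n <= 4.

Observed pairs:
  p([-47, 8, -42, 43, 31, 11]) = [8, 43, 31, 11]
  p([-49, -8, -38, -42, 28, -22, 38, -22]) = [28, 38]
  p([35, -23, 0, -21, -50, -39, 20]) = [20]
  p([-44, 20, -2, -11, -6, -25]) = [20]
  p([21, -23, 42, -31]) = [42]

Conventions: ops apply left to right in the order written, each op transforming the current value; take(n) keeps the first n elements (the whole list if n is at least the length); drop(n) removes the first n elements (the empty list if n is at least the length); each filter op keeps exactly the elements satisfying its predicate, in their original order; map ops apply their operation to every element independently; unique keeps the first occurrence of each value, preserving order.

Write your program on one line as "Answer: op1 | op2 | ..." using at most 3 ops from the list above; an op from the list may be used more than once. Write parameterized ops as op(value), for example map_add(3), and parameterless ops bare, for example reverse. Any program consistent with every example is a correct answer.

unique | drop(1) | filter_gt(7)

Check, running the answer program on each example:
  [-47, 8, -42, 43, 31, 11] -> [-47, 8, -42, 43, 31, 11] -> [8, -42, 43, 31, 11] -> [8, 43, 31, 11]
  [-49, -8, -38, -42, 28, -22, 38, -22] -> [-49, -8, -38, -42, 28, -22, 38] -> [-8, -38, -42, 28, -22, 38] -> [28, 38]
  [35, -23, 0, -21, -50, -39, 20] -> [35, -23, 0, -21, -50, -39, 20] -> [-23, 0, -21, -50, -39, 20] -> [20]
  [-44, 20, -2, -11, -6, -25] -> [-44, 20, -2, -11, -6, -25] -> [20, -2, -11, -6, -25] -> [20]
  [21, -23, 42, -31] -> [21, -23, 42, -31] -> [-23, 42, -31] -> [42]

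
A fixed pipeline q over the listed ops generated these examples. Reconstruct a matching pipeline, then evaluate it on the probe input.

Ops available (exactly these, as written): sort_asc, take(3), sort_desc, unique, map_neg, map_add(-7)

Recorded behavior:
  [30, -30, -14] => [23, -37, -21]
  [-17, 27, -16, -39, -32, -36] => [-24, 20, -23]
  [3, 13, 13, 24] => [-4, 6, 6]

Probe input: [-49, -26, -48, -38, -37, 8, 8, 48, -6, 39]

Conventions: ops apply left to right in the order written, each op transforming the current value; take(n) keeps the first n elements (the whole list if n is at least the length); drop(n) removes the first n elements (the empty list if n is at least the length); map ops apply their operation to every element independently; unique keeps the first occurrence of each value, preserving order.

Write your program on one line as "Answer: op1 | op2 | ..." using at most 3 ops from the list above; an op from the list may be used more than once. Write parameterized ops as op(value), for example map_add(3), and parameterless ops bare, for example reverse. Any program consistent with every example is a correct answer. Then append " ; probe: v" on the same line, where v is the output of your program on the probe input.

take(3) | map_add(-7) ; probe: [-56, -33, -55]

Check, running the answer program on each example:
  [30, -30, -14] -> [30, -30, -14] -> [23, -37, -21]
  [-17, 27, -16, -39, -32, -36] -> [-17, 27, -16] -> [-24, 20, -23]
  [3, 13, 13, 24] -> [3, 13, 13] -> [-4, 6, 6]
  probe: [-49, -26, -48, -38, -37, 8, 8, 48, -6, 39] -> [-49, -26, -48] -> [-56, -33, -55]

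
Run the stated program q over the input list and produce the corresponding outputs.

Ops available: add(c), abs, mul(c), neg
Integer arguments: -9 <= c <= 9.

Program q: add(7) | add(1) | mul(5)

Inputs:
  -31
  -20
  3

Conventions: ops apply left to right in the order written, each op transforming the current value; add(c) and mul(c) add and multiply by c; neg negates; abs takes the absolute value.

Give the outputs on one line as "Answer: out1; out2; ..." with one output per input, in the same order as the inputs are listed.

Execution, op by op:
  -31 -> -24 -> -23 -> -115
  -20 -> -13 -> -12 -> -60
  3 -> 10 -> 11 -> 55

-115; -60; 55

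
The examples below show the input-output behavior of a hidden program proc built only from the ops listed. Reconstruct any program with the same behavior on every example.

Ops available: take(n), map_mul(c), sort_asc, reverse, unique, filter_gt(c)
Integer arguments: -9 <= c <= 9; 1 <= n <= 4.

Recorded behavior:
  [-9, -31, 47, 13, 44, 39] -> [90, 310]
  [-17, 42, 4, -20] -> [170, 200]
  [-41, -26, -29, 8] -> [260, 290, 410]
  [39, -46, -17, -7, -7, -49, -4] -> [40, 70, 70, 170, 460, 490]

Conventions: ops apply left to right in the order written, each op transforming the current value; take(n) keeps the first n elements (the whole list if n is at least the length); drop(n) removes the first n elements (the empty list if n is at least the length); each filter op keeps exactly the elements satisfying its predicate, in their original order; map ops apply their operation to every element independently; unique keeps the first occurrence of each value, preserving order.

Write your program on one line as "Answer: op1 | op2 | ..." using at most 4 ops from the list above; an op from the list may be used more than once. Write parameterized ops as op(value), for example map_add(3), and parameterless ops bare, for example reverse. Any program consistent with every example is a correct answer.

map_mul(-2) | sort_asc | map_mul(5) | filter_gt(-6)

Check, running the answer program on each example:
  [-9, -31, 47, 13, 44, 39] -> [18, 62, -94, -26, -88, -78] -> [-94, -88, -78, -26, 18, 62] -> [-470, -440, -390, -130, 90, 310] -> [90, 310]
  [-17, 42, 4, -20] -> [34, -84, -8, 40] -> [-84, -8, 34, 40] -> [-420, -40, 170, 200] -> [170, 200]
  [-41, -26, -29, 8] -> [82, 52, 58, -16] -> [-16, 52, 58, 82] -> [-80, 260, 290, 410] -> [260, 290, 410]
  [39, -46, -17, -7, -7, -49, -4] -> [-78, 92, 34, 14, 14, 98, 8] -> [-78, 8, 14, 14, 34, 92, 98] -> [-390, 40, 70, 70, 170, 460, 490] -> [40, 70, 70, 170, 460, 490]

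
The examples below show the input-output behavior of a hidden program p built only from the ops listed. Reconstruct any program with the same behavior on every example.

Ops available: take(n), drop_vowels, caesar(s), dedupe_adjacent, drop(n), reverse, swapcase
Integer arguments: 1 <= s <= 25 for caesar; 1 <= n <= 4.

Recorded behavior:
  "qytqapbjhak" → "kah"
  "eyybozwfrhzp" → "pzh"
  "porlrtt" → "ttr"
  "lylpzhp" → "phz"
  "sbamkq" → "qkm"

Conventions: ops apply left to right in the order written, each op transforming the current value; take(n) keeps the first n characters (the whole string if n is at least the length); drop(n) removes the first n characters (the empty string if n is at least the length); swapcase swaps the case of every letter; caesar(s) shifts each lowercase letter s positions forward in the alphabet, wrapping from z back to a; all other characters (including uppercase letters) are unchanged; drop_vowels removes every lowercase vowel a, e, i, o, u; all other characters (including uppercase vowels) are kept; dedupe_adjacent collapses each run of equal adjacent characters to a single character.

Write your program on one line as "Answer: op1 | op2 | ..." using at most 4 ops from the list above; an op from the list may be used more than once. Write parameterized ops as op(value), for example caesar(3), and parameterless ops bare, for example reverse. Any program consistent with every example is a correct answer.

reverse | swapcase | take(3) | swapcase

Check, running the answer program on each example:
  "qytqapbjhak" -> "kahjbpaqtyq" -> "KAHJBPAQTYQ" -> "KAH" -> "kah"
  "eyybozwfrhzp" -> "pzhrfwzobyye" -> "PZHRFWZOBYYE" -> "PZH" -> "pzh"
  "porlrtt" -> "ttrlrop" -> "TTRLROP" -> "TTR" -> "ttr"
  "lylpzhp" -> "phzplyl" -> "PHZPLYL" -> "PHZ" -> "phz"
  "sbamkq" -> "qkmabs" -> "QKMABS" -> "QKM" -> "qkm"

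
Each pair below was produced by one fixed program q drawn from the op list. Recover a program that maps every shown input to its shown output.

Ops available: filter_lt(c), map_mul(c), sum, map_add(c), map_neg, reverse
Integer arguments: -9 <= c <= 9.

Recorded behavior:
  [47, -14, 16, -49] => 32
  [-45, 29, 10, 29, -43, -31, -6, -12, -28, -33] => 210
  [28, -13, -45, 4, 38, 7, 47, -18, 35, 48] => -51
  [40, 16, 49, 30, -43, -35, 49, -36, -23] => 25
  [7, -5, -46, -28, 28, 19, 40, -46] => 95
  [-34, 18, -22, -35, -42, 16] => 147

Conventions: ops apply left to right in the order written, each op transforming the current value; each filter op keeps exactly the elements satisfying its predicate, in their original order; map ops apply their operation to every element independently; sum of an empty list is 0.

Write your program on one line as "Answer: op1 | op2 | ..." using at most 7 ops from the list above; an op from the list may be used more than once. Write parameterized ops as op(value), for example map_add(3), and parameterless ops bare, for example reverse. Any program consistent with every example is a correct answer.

map_add(-4) | reverse | map_add(-4) | map_neg | reverse | sum

Check, running the answer program on each example:
  [47, -14, 16, -49] -> [43, -18, 12, -53] -> [-53, 12, -18, 43] -> [-57, 8, -22, 39] -> [57, -8, 22, -39] -> [-39, 22, -8, 57] -> 32
  [-45, 29, 10, 29, -43, -31, -6, -12, -28, -33] -> [-49, 25, 6, 25, -47, -35, -10, -16, -32, -37] -> [-37, -32, -16, -10, -35, -47, 25, 6, 25, -49] -> [-41, -36, -20, -14, -39, -51, 21, 2, 21, -53] -> [41, 36, 20, 14, 39, 51, -21, -2, -21, 53] -> [53, -21, -2, -21, 51, 39, 14, 20, 36, 41] -> 210
  [28, -13, -45, 4, 38, 7, 47, -18, 35, 48] -> [24, -17, -49, 0, 34, 3, 43, -22, 31, 44] -> [44, 31, -22, 43, 3, 34, 0, -49, -17, 24] -> [40, 27, -26, 39, -1, 30, -4, -53, -21, 20] -> [-40, -27, 26, -39, 1, -30, 4, 53, 21, -20] -> [-20, 21, 53, 4, -30, 1, -39, 26, -27, -40] -> -51
  [40, 16, 49, 30, -43, -35, 49, -36, -23] -> [36, 12, 45, 26, -47, -39, 45, -40, -27] -> [-27, -40, 45, -39, -47, 26, 45, 12, 36] -> [-31, -44, 41, -43, -51, 22, 41, 8, 32] -> [31, 44, -41, 43, 51, -22, -41, -8, -32] -> [-32, -8, -41, -22, 51, 43, -41, 44, 31] -> 25
  [7, -5, -46, -28, 28, 19, 40, -46] -> [3, -9, -50, -32, 24, 15, 36, -50] -> [-50, 36, 15, 24, -32, -50, -9, 3] -> [-54, 32, 11, 20, -36, -54, -13, -1] -> [54, -32, -11, -20, 36, 54, 13, 1] -> [1, 13, 54, 36, -20, -11, -32, 54] -> 95
  [-34, 18, -22, -35, -42, 16] -> [-38, 14, -26, -39, -46, 12] -> [12, -46, -39, -26, 14, -38] -> [8, -50, -43, -30, 10, -42] -> [-8, 50, 43, 30, -10, 42] -> [42, -10, 30, 43, 50, -8] -> 147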